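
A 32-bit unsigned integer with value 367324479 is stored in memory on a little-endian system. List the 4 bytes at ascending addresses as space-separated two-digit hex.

367324479 in hexadecimal, padded to 32 bits, is 0x15E4ED3F.
Split into bytes (most-significant first): 15 E4 ED 3F.
Little-endian stores the least-significant byte at the lowest address.
So at ascending addresses the bytes are 3F ED E4 15.

3F ED E4 15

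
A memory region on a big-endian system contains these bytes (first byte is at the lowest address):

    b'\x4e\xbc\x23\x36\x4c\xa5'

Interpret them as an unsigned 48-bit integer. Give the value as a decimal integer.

In big-endian order the high byte comes first in memory.
The bytes are already most-significant first: 0x4EBC23364CA5.
0x4EBC23364CA5 = 86569951579301.

86569951579301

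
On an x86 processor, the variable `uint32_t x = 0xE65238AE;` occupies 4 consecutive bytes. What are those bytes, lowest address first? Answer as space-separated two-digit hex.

AE 38 52 E6

Split into bytes (most-significant first): E6 52 38 AE.
In little-endian order the low byte comes first in memory.
So at ascending addresses the bytes are AE 38 52 E6.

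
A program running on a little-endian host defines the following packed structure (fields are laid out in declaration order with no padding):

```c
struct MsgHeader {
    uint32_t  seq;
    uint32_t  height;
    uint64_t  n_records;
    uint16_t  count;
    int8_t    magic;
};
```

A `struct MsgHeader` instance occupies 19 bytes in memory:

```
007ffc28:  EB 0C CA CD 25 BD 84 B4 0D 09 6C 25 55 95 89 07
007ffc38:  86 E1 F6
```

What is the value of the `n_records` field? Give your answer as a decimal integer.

543129423007451405

`n_records` follows `seq` (4 B), `height` (4 B), so it starts at offset 4 + 4 = 8 and occupies 8 bytes.
Bytes at offsets 8..15: 0D 09 6C 25 55 95 89 07.
In little-endian order the low byte comes first in memory.
Reassemble most-significant byte first: 07 89 95 55 25 6C 09 0D → 0x07899555256C090D.
0x07899555256C090D = 543129423007451405.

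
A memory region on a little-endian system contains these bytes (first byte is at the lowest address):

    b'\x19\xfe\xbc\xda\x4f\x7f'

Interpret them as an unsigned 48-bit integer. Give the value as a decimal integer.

139980948962841

In little-endian order the low byte comes first in memory.
Reassemble most-significant byte first: 7F 4F DA BC FE 19 → 0x7F4FDABCFE19.
0x7F4FDABCFE19 = 139980948962841.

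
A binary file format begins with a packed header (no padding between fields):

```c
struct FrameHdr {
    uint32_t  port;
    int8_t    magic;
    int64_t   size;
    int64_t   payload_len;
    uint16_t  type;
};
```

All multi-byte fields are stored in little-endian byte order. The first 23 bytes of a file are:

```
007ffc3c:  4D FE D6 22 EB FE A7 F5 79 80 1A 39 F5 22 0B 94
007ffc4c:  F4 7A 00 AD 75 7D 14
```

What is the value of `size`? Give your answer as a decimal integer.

-776560321640421378

`size` follows `port` (4 B), `magic` (1 B), so it starts at offset 4 + 1 = 5 and occupies 8 bytes.
Bytes at offsets 5..12: FE A7 F5 79 80 1A 39 F5.
Little-endian stores the least-significant byte at the lowest address.
Reassemble most-significant byte first: F5 39 1A 80 79 F5 A7 FE → 0xF5391A8079F5A7FE.
Top bit is set, so as a signed 64-bit value this is 0xF5391A8079F5A7FE − 2^64 = -776560321640421378.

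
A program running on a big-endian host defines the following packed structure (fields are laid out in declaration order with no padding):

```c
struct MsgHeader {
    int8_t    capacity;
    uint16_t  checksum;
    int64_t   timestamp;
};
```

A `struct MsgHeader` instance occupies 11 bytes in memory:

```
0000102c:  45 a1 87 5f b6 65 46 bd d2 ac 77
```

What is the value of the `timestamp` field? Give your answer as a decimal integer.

`timestamp` follows `capacity` (1 B), `checksum` (2 B), so it starts at offset 1 + 2 = 3 and occupies 8 bytes.
Bytes at offsets 3..10: 5F B6 65 46 BD D2 AC 77.
Big-endian stores the most-significant byte at the lowest address.
The bytes are already most-significant first: 0x5FB66546BDD2AC77.
0x5FB66546BDD2AC77 = 6896811233871309943.

6896811233871309943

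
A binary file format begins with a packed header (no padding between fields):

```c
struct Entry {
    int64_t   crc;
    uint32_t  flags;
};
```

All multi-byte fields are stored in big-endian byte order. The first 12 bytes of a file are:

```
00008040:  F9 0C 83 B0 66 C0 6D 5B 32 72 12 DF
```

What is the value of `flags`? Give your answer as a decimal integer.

`flags` follows `crc` (8 bytes), so it starts at byte offset 8 and occupies 4 bytes.
Bytes at offsets 8..11: 32 72 12 DF.
Big-endian stores the most-significant byte at the lowest address.
The bytes are already most-significant first: 0x327212DF.
0x327212DF = 846336735.

846336735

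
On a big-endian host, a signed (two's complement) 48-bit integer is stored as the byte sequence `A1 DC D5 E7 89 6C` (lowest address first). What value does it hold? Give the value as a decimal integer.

Big-endian: lowest address holds the most-significant byte.
The bytes are already most-significant first: 0xA1DCD5E7896C.
Top bit is set, so as a signed 48-bit value this is 0xA1DCD5E7896C − 2^48 = -103505123112596.

-103505123112596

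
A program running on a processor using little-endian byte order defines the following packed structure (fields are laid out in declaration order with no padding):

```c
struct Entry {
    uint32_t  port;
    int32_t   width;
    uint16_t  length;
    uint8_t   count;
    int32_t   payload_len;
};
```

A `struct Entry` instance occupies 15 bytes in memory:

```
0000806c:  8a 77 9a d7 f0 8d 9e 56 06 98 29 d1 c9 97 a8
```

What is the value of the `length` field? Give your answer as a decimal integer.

38918

`length` follows `port` (4 B), `width` (4 B), so it starts at offset 4 + 4 = 8 and occupies 2 bytes.
Bytes at offsets 8..9: 06 98.
Little-endian: lowest address holds the least-significant byte.
Reassemble most-significant byte first: 98 06 → 0x9806.
0x9806 = 38918.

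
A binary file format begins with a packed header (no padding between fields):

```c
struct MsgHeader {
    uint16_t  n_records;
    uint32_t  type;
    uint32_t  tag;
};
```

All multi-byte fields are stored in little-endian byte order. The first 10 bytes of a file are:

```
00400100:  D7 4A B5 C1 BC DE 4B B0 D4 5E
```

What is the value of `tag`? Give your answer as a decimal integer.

1590997067

`tag` follows `n_records` (2 B), `type` (4 B), so it starts at offset 2 + 4 = 6 and occupies 4 bytes.
Bytes at offsets 6..9: 4B B0 D4 5E.
Little-endian: lowest address holds the least-significant byte.
Reassemble most-significant byte first: 5E D4 B0 4B → 0x5ED4B04B.
0x5ED4B04B = 1590997067.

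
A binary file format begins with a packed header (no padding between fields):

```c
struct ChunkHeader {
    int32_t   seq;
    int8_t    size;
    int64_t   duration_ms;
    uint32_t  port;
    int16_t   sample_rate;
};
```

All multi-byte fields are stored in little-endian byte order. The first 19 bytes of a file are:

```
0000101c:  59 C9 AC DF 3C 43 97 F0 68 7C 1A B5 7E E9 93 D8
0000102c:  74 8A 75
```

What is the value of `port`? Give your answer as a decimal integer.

`port` follows `seq` (4 B), `size` (1 B), `duration_ms` (8 B), so it starts at offset 4 + 1 + 8 = 13 and occupies 4 bytes.
Bytes at offsets 13..16: E9 93 D8 74.
In little-endian order the low byte comes first in memory.
Reassemble most-significant byte first: 74 D8 93 E9 → 0x74D893E9.
0x74D893E9 = 1960350697.

1960350697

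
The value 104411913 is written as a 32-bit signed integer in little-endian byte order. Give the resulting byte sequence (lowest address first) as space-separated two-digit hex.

104411913 in hexadecimal, padded to 32 bits, is 0x06393309.
Split into bytes (most-significant first): 06 39 33 09.
Little-endian stores the least-significant byte at the lowest address.
So at ascending addresses the bytes are 09 33 39 06.

09 33 39 06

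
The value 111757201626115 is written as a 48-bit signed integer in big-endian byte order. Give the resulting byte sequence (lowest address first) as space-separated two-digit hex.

65 A4 80 4D D4 03

111757201626115 in hexadecimal, padded to 48 bits, is 0x65A4804DD403.
Split into bytes (most-significant first): 65 A4 80 4D D4 03.
Big-endian stores the most-significant byte at the lowest address.
So the memory order matches the most-significant-first order: 65 A4 80 4D D4 03.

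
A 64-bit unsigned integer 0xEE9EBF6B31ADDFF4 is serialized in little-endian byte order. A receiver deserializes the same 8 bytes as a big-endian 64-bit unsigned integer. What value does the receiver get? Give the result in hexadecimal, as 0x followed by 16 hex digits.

Stored little-endian, the bytes at ascending addresses are F4 DF AD 31 6B BF 9E EE.
Read back as big-endian, the last byte is least significant, giving 0xF4DFAD316BBF9EEE.

0xF4DFAD316BBF9EEE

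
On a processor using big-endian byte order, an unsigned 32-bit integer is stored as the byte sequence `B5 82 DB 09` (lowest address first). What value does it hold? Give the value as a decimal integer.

3045251849

In big-endian order the high byte comes first in memory.
The bytes are already most-significant first: 0xB582DB09.
0xB582DB09 = 3045251849.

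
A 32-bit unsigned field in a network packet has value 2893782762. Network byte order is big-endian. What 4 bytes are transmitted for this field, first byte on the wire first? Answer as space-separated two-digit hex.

AC 7B 9E EA

2893782762 in hexadecimal, padded to 32 bits, is 0xAC7B9EEA.
Split into bytes (most-significant first): AC 7B 9E EA.
In big-endian order the high byte comes first in memory.
So the memory order matches the most-significant-first order: AC 7B 9E EA.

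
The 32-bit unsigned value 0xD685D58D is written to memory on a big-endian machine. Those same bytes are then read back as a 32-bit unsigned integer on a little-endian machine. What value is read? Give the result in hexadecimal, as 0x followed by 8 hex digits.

0x8DD585D6

Stored big-endian, the bytes at ascending addresses are D6 85 D5 8D.
Read back as little-endian, the first byte is least significant, giving 0x8DD585D6.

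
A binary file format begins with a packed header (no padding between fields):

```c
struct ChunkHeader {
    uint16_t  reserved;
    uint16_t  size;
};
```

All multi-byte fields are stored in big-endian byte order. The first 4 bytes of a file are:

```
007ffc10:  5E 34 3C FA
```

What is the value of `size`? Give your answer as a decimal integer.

`size` follows `reserved` (2 bytes), so it starts at byte offset 2 and occupies 2 bytes.
Bytes at offsets 2..3: 3C FA.
In big-endian order the high byte comes first in memory.
The bytes are already most-significant first: 0x3CFA.
0x3CFA = 15610.

15610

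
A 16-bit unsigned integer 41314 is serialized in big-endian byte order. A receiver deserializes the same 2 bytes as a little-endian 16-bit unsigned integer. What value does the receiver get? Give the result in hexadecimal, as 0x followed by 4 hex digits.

0x62A1

41314 in 16-bit hexadecimal is 0xA162.
Stored big-endian, the bytes at ascending addresses are A1 62.
Read back as little-endian, the first byte is least significant, giving 0x62A1.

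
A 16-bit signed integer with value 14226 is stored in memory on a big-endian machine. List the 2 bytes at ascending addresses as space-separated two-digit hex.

14226 in hexadecimal, padded to 16 bits, is 0x3792.
Split into bytes (most-significant first): 37 92.
Big-endian: lowest address holds the most-significant byte.
So the memory order matches the most-significant-first order: 37 92.

37 92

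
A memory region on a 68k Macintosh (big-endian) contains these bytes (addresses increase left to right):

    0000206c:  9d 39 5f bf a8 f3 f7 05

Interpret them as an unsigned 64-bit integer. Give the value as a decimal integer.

Big-endian: lowest address holds the most-significant byte.
The bytes are already most-significant first: 0x9D395FBFA8F3F705.
0x9D395FBFA8F3F705 = 11329191614405146373.

11329191614405146373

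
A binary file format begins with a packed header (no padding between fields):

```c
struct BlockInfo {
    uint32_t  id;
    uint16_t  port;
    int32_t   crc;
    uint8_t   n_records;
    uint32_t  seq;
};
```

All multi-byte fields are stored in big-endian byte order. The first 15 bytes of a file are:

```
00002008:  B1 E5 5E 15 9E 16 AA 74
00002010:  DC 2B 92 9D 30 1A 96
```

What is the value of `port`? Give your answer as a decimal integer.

`port` follows `id` (4 bytes), so it starts at byte offset 4 and occupies 2 bytes.
Bytes at offsets 4..5: 9E 16.
Big-endian stores the most-significant byte at the lowest address.
The bytes are already most-significant first: 0x9E16.
0x9E16 = 40470.

40470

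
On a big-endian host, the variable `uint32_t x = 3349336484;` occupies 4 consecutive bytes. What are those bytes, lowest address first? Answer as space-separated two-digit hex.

C7 A2 D1 A4

3349336484 in hexadecimal, padded to 32 bits, is 0xC7A2D1A4.
Split into bytes (most-significant first): C7 A2 D1 A4.
Big-endian stores the most-significant byte at the lowest address.
So the memory order matches the most-significant-first order: C7 A2 D1 A4.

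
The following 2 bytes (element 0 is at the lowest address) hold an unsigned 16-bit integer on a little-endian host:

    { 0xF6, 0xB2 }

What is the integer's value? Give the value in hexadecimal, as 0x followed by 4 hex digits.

Little-endian stores the least-significant byte at the lowest address.
Reassemble most-significant byte first: B2 F6 → 0xB2F6.

0xB2F6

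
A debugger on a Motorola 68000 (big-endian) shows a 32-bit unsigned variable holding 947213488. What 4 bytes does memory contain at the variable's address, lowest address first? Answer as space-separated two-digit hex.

947213488 in hexadecimal, padded to 32 bits, is 0x387554B0.
Split into bytes (most-significant first): 38 75 54 B0.
In big-endian order the high byte comes first in memory.
So the memory order matches the most-significant-first order: 38 75 54 B0.

38 75 54 B0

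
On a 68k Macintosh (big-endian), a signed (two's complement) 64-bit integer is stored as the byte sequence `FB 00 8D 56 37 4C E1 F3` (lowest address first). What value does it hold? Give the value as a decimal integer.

-360132568755150349

Big-endian stores the most-significant byte at the lowest address.
The bytes are already most-significant first: 0xFB008D56374CE1F3.
Top bit is set, so as a signed 64-bit value this is 0xFB008D56374CE1F3 − 2^64 = -360132568755150349.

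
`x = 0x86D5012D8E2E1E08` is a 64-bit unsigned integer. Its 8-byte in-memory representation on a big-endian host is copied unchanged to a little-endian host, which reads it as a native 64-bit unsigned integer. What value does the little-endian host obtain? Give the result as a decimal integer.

584956189780071814

Stored big-endian, the bytes at ascending addresses are 86 D5 01 2D 8E 2E 1E 08.
Read back as little-endian, the first byte is least significant, giving 0x081E2E8E2D01D586.
0x081E2E8E2D01D586 = 584956189780071814.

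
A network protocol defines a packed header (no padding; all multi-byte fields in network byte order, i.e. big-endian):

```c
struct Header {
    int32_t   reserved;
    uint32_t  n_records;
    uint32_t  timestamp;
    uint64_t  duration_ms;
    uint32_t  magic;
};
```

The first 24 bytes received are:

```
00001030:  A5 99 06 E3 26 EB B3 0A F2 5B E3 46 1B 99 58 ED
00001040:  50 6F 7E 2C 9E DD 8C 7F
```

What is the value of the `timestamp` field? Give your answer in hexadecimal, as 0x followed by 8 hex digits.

`timestamp` follows `reserved` (4 B), `n_records` (4 B), so it starts at offset 4 + 4 = 8 and occupies 4 bytes.
Bytes at offsets 8..11: F2 5B E3 46.
Big-endian stores the most-significant byte at the lowest address.
The bytes are already most-significant first: 0xF25BE346.

0xF25BE346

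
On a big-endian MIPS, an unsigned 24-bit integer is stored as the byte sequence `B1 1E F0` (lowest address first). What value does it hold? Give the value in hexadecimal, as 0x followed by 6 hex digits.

0xB11EF0

Big-endian: lowest address holds the most-significant byte.
The bytes are already most-significant first: 0xB11EF0.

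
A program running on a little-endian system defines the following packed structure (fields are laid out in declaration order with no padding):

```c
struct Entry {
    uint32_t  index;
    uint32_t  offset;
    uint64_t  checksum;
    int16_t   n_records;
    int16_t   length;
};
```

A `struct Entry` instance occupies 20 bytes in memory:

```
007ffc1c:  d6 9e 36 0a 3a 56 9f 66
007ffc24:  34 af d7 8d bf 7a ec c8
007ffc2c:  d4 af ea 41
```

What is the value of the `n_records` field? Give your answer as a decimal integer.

`n_records` follows `index` (4 B), `offset` (4 B), `checksum` (8 B), so it starts at offset 4 + 4 + 8 = 16 and occupies 2 bytes.
Bytes at offsets 16..17: D4 AF.
In little-endian order the low byte comes first in memory.
Reassemble most-significant byte first: AF D4 → 0xAFD4.
Top bit is set, so as a signed 16-bit value this is 0xAFD4 − 2^16 = -20524.

-20524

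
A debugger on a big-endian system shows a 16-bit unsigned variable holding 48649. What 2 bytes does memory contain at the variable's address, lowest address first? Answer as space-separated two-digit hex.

48649 in hexadecimal, padded to 16 bits, is 0xBE09.
Split into bytes (most-significant first): BE 09.
Big-endian: lowest address holds the most-significant byte.
So the memory order matches the most-significant-first order: BE 09.

BE 09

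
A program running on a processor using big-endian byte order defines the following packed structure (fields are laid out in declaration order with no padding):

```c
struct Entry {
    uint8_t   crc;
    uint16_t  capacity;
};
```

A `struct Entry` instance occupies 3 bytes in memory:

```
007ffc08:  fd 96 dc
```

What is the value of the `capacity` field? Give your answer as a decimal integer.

`capacity` follows `crc` (1 byte), so it starts at byte offset 1 and occupies 2 bytes.
Bytes at offsets 1..2: 96 DC.
In big-endian order the high byte comes first in memory.
The bytes are already most-significant first: 0x96DC.
0x96DC = 38620.

38620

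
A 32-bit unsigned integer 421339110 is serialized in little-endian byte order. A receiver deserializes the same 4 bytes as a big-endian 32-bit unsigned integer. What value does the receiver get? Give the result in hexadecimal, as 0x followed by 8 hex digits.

421339110 in 32-bit hexadecimal is 0x191D1FE6.
Stored little-endian, the bytes at ascending addresses are E6 1F 1D 19.
Read back as big-endian, the last byte is least significant, giving 0xE61F1D19.

0xE61F1D19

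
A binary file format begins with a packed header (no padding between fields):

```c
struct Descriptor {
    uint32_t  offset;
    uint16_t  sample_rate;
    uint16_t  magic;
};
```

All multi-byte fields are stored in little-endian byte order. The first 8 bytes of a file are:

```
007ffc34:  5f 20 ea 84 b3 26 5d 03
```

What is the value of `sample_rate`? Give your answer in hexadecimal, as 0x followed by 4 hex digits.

0x26B3

`sample_rate` follows `offset` (4 bytes), so it starts at byte offset 4 and occupies 2 bytes.
Bytes at offsets 4..5: B3 26.
Little-endian: lowest address holds the least-significant byte.
Reassemble most-significant byte first: 26 B3 → 0x26B3.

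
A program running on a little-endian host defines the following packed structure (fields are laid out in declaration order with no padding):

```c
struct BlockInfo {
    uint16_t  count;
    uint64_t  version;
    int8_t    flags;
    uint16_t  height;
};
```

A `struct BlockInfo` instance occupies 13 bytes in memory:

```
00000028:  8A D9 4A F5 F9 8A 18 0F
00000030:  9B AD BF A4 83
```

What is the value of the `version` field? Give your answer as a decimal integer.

`version` follows `count` (2 bytes), so it starts at byte offset 2 and occupies 8 bytes.
Bytes at offsets 2..9: 4A F5 F9 8A 18 0F 9B AD.
Little-endian: lowest address holds the least-significant byte.
Reassemble most-significant byte first: AD 9B 0F 18 8A F9 F5 4A → 0xAD9B0F188AF9F54A.
0xAD9B0F188AF9F54A = 12509608988036953418.

12509608988036953418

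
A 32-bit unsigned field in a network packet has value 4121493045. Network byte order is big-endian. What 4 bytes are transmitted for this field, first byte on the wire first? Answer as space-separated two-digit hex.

F5 A8 FE 35

4121493045 in hexadecimal, padded to 32 bits, is 0xF5A8FE35.
Split into bytes (most-significant first): F5 A8 FE 35.
Big-endian stores the most-significant byte at the lowest address.
So the memory order matches the most-significant-first order: F5 A8 FE 35.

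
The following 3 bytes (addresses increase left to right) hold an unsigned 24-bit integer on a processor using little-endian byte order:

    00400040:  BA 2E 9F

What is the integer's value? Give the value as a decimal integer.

Little-endian: lowest address holds the least-significant byte.
Reassemble most-significant byte first: 9F 2E BA → 0x9F2EBA.
0x9F2EBA = 10432186.

10432186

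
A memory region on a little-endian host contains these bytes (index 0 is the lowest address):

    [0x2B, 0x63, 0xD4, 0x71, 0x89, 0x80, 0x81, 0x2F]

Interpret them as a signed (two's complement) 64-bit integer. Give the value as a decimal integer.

3423158519586906923

Little-endian: lowest address holds the least-significant byte.
Reassemble most-significant byte first: 2F 81 80 89 71 D4 63 2B → 0x2F81808971D4632B.
0x2F81808971D4632B = 3423158519586906923.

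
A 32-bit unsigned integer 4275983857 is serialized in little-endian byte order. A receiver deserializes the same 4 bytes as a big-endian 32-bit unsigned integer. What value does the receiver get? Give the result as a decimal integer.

4275983857 in 32-bit hexadecimal is 0xFEDE55F1.
Stored little-endian, the bytes at ascending addresses are F1 55 DE FE.
Read back as big-endian, the last byte is least significant, giving 0xF155DEFE.
0xF155DEFE = 4048936702.

4048936702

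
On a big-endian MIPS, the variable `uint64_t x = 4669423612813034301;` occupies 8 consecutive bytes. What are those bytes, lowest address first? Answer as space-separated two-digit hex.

4669423612813034301 in hexadecimal, padded to 64 bits, is 0x40CD2009438AC33D.
Split into bytes (most-significant first): 40 CD 20 09 43 8A C3 3D.
Big-endian: lowest address holds the most-significant byte.
So the memory order matches the most-significant-first order: 40 CD 20 09 43 8A C3 3D.

40 CD 20 09 43 8A C3 3D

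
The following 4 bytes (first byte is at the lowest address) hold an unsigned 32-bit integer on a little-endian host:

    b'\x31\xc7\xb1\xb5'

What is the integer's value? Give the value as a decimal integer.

3048326961

In little-endian order the low byte comes first in memory.
Reassemble most-significant byte first: B5 B1 C7 31 → 0xB5B1C731.
0xB5B1C731 = 3048326961.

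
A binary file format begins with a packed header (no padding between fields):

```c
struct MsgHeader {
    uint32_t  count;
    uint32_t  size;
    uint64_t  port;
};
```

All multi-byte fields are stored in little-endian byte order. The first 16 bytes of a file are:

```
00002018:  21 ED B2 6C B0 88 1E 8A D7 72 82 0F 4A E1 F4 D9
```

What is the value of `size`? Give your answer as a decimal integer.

`size` follows `count` (4 bytes), so it starts at byte offset 4 and occupies 4 bytes.
Bytes at offsets 4..7: B0 88 1E 8A.
Little-endian: lowest address holds the least-significant byte.
Reassemble most-significant byte first: 8A 1E 88 B0 → 0x8A1E88B0.
0x8A1E88B0 = 2317256880.

2317256880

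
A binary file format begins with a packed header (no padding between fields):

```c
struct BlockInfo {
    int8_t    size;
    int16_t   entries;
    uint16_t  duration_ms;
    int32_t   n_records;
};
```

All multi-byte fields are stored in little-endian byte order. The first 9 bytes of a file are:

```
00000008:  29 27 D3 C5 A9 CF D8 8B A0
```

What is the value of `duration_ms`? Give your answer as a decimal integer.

43461

`duration_ms` follows `size` (1 B), `entries` (2 B), so it starts at offset 1 + 2 = 3 and occupies 2 bytes.
Bytes at offsets 3..4: C5 A9.
In little-endian order the low byte comes first in memory.
Reassemble most-significant byte first: A9 C5 → 0xA9C5.
0xA9C5 = 43461.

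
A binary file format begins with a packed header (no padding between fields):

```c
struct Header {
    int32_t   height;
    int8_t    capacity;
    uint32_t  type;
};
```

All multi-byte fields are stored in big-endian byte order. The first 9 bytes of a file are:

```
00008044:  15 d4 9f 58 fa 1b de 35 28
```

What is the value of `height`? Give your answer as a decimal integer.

`height` is the first field, at byte offset 0, occupying 4 bytes.
Bytes at offsets 0..3: 15 D4 9F 58.
Big-endian: lowest address holds the most-significant byte.
The bytes are already most-significant first: 0x15D49F58.
0x15D49F58 = 366255960.

366255960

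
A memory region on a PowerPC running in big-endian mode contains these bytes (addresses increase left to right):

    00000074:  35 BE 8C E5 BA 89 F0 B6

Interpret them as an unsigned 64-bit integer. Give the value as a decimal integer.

3872687647890206902

In big-endian order the high byte comes first in memory.
The bytes are already most-significant first: 0x35BE8CE5BA89F0B6.
0x35BE8CE5BA89F0B6 = 3872687647890206902.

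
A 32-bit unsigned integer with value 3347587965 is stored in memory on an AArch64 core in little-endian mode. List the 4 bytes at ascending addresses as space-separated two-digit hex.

3347587965 in hexadecimal, padded to 32 bits, is 0xC788237D.
Split into bytes (most-significant first): C7 88 23 7D.
Little-endian: lowest address holds the least-significant byte.
So at ascending addresses the bytes are 7D 23 88 C7.

7D 23 88 C7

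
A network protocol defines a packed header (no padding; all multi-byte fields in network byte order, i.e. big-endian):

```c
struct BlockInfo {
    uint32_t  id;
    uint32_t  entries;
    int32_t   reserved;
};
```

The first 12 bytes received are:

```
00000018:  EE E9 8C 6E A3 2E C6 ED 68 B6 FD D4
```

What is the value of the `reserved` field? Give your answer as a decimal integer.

`reserved` follows `id` (4 B), `entries` (4 B), so it starts at offset 4 + 4 = 8 and occupies 4 bytes.
Bytes at offsets 8..11: 68 B6 FD D4.
Big-endian: lowest address holds the most-significant byte.
The bytes are already most-significant first: 0x68B6FDD4.
0x68B6FDD4 = 1756822996.

1756822996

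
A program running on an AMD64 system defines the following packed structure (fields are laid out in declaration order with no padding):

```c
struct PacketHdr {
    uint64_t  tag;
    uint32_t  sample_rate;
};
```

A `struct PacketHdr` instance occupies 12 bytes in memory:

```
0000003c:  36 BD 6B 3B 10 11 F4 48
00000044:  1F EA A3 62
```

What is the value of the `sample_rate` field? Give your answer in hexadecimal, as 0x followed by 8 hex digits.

0x62A3EA1F

`sample_rate` follows `tag` (8 bytes), so it starts at byte offset 8 and occupies 4 bytes.
Bytes at offsets 8..11: 1F EA A3 62.
Little-endian: lowest address holds the least-significant byte.
Reassemble most-significant byte first: 62 A3 EA 1F → 0x62A3EA1F.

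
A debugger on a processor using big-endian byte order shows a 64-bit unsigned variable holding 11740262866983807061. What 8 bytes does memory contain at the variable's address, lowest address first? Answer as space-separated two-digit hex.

A2 ED CA DF FC 47 68 55

11740262866983807061 in hexadecimal, padded to 64 bits, is 0xA2EDCADFFC476855.
Split into bytes (most-significant first): A2 ED CA DF FC 47 68 55.
Big-endian: lowest address holds the most-significant byte.
So the memory order matches the most-significant-first order: A2 ED CA DF FC 47 68 55.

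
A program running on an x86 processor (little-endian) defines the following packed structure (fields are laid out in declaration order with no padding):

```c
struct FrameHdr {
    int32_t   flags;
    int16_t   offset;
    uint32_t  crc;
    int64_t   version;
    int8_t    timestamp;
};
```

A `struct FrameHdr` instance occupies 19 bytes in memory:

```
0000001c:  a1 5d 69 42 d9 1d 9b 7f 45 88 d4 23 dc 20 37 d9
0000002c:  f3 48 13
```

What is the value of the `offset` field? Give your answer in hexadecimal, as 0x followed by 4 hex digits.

`offset` follows `flags` (4 bytes), so it starts at byte offset 4 and occupies 2 bytes.
Bytes at offsets 4..5: D9 1D.
Little-endian stores the least-significant byte at the lowest address.
Reassemble most-significant byte first: 1D D9 → 0x1DD9.

0x1DD9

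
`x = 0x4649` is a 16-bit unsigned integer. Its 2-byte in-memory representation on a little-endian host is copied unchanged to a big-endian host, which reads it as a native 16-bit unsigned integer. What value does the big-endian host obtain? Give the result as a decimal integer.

Stored little-endian, the bytes at ascending addresses are 49 46.
Read back as big-endian, the last byte is least significant, giving 0x4946.
0x4946 = 18758.

18758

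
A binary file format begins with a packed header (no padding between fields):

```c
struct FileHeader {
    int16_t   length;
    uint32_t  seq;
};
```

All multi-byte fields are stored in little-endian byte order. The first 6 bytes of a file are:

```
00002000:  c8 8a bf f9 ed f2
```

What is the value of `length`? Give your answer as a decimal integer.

-30008

`length` is the first field, at byte offset 0, occupying 2 bytes.
Bytes at offsets 0..1: C8 8A.
In little-endian order the low byte comes first in memory.
Reassemble most-significant byte first: 8A C8 → 0x8AC8.
Top bit is set, so as a signed 16-bit value this is 0x8AC8 − 2^16 = -30008.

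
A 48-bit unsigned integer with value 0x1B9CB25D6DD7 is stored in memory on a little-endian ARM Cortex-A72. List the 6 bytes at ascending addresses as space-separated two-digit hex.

D7 6D 5D B2 9C 1B

Split into bytes (most-significant first): 1B 9C B2 5D 6D D7.
Little-endian: lowest address holds the least-significant byte.
So at ascending addresses the bytes are D7 6D 5D B2 9C 1B.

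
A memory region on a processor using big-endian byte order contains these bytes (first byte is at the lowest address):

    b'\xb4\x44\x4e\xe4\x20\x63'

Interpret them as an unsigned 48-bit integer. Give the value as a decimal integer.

In big-endian order the high byte comes first in memory.
The bytes are already most-significant first: 0xB4444EE42063.
0xB4444EE42063 = 198205474349155.

198205474349155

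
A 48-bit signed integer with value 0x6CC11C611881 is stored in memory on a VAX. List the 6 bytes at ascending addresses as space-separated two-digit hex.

Split into bytes (most-significant first): 6C C1 1C 61 18 81.
Little-endian: lowest address holds the least-significant byte.
So at ascending addresses the bytes are 81 18 61 1C C1 6C.

81 18 61 1C C1 6C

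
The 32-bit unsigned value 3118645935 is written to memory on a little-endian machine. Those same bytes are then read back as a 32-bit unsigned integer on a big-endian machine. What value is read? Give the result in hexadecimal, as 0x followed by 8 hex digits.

3118645935 in 32-bit hexadecimal is 0xB9E2C2AF.
Stored little-endian, the bytes at ascending addresses are AF C2 E2 B9.
Read back as big-endian, the last byte is least significant, giving 0xAFC2E2B9.

0xAFC2E2B9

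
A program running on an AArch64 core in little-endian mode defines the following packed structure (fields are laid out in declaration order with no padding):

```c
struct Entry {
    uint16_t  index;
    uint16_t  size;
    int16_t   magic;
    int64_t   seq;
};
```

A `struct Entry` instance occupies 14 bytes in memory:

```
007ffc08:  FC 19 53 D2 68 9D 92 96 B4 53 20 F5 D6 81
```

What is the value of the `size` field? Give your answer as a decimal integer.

`size` follows `index` (2 bytes), so it starts at byte offset 2 and occupies 2 bytes.
Bytes at offsets 2..3: 53 D2.
Little-endian stores the least-significant byte at the lowest address.
Reassemble most-significant byte first: D2 53 → 0xD253.
0xD253 = 53843.

53843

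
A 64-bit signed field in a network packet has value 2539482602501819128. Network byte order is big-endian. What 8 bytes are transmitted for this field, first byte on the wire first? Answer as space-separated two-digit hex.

2539482602501819128 in hexadecimal, padded to 64 bits, is 0x233E0DF8E367CAF8.
Split into bytes (most-significant first): 23 3E 0D F8 E3 67 CA F8.
In big-endian order the high byte comes first in memory.
So the memory order matches the most-significant-first order: 23 3E 0D F8 E3 67 CA F8.

23 3E 0D F8 E3 67 CA F8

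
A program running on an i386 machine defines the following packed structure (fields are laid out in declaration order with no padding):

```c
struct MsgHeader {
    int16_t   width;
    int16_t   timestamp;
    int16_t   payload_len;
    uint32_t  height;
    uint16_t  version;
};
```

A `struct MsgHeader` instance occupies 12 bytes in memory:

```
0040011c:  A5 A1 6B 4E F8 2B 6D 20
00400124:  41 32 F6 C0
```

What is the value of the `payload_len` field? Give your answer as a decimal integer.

11256

`payload_len` follows `width` (2 B), `timestamp` (2 B), so it starts at offset 2 + 2 = 4 and occupies 2 bytes.
Bytes at offsets 4..5: F8 2B.
Little-endian: lowest address holds the least-significant byte.
Reassemble most-significant byte first: 2B F8 → 0x2BF8.
0x2BF8 = 11256.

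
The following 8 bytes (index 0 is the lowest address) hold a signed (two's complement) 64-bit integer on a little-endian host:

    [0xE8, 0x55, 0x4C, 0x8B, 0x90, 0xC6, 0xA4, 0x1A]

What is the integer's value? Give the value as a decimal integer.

Little-endian: lowest address holds the least-significant byte.
Reassemble most-significant byte first: 1A A4 C6 90 8B 4C 55 E8 → 0x1AA4C6908B4C55E8.
0x1AA4C6908B4C55E8 = 1919877665281299944.

1919877665281299944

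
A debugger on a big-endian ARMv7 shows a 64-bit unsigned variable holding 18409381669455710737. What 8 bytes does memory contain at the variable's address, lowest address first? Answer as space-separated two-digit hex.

FF 7B 43 17 5E 7E CA 11

18409381669455710737 in hexadecimal, padded to 64 bits, is 0xFF7B43175E7ECA11.
Split into bytes (most-significant first): FF 7B 43 17 5E 7E CA 11.
In big-endian order the high byte comes first in memory.
So the memory order matches the most-significant-first order: FF 7B 43 17 5E 7E CA 11.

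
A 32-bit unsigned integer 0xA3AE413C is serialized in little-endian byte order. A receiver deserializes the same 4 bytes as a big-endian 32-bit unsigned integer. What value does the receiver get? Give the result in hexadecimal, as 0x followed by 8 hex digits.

0x3C41AEA3

Stored little-endian, the bytes at ascending addresses are 3C 41 AE A3.
Read back as big-endian, the last byte is least significant, giving 0x3C41AEA3.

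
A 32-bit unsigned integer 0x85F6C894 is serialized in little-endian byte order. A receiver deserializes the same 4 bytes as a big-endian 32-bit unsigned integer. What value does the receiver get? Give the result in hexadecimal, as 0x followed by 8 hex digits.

0x94C8F685

Stored little-endian, the bytes at ascending addresses are 94 C8 F6 85.
Read back as big-endian, the last byte is least significant, giving 0x94C8F685.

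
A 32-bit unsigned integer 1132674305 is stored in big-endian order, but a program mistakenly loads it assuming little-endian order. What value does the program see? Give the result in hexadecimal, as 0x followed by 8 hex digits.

1132674305 in 32-bit hexadecimal is 0x43833D01.
Stored big-endian, the bytes at ascending addresses are 43 83 3D 01.
Read back as little-endian, the first byte is least significant, giving 0x013D8343.

0x013D8343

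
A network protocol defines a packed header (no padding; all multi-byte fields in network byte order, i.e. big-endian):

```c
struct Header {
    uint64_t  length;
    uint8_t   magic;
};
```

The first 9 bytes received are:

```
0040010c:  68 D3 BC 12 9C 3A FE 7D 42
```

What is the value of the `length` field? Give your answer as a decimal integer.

`length` is the first field, at byte offset 0, occupying 8 bytes.
Bytes at offsets 0..7: 68 D3 BC 12 9C 3A FE 7D.
Big-endian: lowest address holds the most-significant byte.
The bytes are already most-significant first: 0x68D3BC129C3AFE7D.
0x68D3BC129C3AFE7D = 7553587788146998909.

7553587788146998909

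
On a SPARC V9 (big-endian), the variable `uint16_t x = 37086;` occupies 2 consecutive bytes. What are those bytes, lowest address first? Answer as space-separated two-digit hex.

37086 in hexadecimal, padded to 16 bits, is 0x90DE.
Split into bytes (most-significant first): 90 DE.
In big-endian order the high byte comes first in memory.
So the memory order matches the most-significant-first order: 90 DE.

90 DE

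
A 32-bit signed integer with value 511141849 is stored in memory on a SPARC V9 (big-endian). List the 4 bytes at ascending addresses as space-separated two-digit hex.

1E 77 67 D9

511141849 in hexadecimal, padded to 32 bits, is 0x1E7767D9.
Split into bytes (most-significant first): 1E 77 67 D9.
In big-endian order the high byte comes first in memory.
So the memory order matches the most-significant-first order: 1E 77 67 D9.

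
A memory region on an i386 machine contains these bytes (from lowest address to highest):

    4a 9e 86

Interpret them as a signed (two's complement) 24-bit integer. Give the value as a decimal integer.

In little-endian order the low byte comes first in memory.
Reassemble most-significant byte first: 86 9E 4A → 0x869E4A.
Top bit is set, so as a signed 24-bit value this is 0x869E4A − 2^24 = -7954870.

-7954870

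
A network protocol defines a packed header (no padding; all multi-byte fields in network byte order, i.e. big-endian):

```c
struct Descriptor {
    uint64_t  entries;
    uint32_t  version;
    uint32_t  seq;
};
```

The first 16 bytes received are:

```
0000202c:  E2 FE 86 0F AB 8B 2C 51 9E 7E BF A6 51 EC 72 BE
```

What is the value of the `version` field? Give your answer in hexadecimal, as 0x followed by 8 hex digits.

0x9E7EBFA6

`version` follows `entries` (8 bytes), so it starts at byte offset 8 and occupies 4 bytes.
Bytes at offsets 8..11: 9E 7E BF A6.
Big-endian: lowest address holds the most-significant byte.
The bytes are already most-significant first: 0x9E7EBFA6.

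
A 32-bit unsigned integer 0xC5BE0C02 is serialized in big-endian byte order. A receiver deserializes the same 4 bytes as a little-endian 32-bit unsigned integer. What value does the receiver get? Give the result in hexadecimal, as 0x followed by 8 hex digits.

0x020CBEC5

Stored big-endian, the bytes at ascending addresses are C5 BE 0C 02.
Read back as little-endian, the first byte is least significant, giving 0x020CBEC5.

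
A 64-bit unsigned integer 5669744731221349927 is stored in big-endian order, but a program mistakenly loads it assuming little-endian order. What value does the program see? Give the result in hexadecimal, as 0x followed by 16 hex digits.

0x2756971FCBFAAE4E

5669744731221349927 in 64-bit hexadecimal is 0x4EAEFACB1F975627.
Stored big-endian, the bytes at ascending addresses are 4E AE FA CB 1F 97 56 27.
Read back as little-endian, the first byte is least significant, giving 0x2756971FCBFAAE4E.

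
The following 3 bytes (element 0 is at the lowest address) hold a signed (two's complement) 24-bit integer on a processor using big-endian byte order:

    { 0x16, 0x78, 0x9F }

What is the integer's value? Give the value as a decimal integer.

1472671

Big-endian: lowest address holds the most-significant byte.
The bytes are already most-significant first: 0x16789F.
0x16789F = 1472671.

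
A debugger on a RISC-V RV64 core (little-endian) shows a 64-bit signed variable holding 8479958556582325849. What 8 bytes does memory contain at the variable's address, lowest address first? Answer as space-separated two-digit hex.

59 AE 1F E3 60 DD AE 75

8479958556582325849 in hexadecimal, padded to 64 bits, is 0x75AEDD60E31FAE59.
Split into bytes (most-significant first): 75 AE DD 60 E3 1F AE 59.
Little-endian stores the least-significant byte at the lowest address.
So at ascending addresses the bytes are 59 AE 1F E3 60 DD AE 75.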